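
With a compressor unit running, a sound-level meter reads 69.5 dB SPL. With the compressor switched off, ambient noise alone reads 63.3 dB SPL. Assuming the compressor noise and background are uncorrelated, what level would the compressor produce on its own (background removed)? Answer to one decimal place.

68.3 dB SPL

Remove the background by subtracting linear intensities:
L_src = 10·log₁₀(10^(69.5/10) − 10^(63.3/10)) = 10·log₁₀(6775000) = 68.3 dB SPL.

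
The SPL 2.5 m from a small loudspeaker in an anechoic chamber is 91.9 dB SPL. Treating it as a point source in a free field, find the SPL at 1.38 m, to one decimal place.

97.1 dB SPL

Inverse-square spreading gives ΔL = −20·log₁₀(d₂/d₁).
ΔL = −20·log₁₀(1.38/2.5) = 5.16 dB, so L₂ = 91.9 + (5.16) = 97.1 dB SPL.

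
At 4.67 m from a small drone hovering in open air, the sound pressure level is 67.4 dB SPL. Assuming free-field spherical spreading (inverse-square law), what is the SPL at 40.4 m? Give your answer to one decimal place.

48.7 dB SPL

Free-field point source: level drops by 20·log₁₀ of the distance ratio.
ΔL = −20·log₁₀(40.4/4.67) = -18.74 dB, so L₂ = 67.4 + (-18.74) = 48.7 dB SPL.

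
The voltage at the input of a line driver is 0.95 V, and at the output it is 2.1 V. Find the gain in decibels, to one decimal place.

For a voltage ratio, dB = 20·log₁₀(V₂/V₁).
20·log₁₀(2.1/0.95) = 20·log₁₀(2.211) = 6.9 dB.

6.9 dB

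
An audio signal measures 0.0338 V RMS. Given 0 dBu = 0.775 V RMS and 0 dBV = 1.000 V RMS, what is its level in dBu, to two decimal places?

-27.21 dBu

dBu = 20·log₁₀(V / 0.775 V).
20·log₁₀(0.0338/0.775) = -27.21 dBu.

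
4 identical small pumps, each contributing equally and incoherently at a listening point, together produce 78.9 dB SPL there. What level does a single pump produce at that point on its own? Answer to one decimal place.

4 equal incoherent sources add 10·log₁₀(4) = 6.02 dB over one source.
L_one = 78.9 − 6.02 = 72.9 dB SPL.

72.9 dB SPL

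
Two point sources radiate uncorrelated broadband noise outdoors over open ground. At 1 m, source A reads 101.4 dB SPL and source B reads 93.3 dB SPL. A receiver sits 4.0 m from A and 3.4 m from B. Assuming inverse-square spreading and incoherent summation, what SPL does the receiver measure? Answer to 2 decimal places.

90.20 dB SPL

At the listener: L_A = 101.4 − 20·log₁₀(4.0) = 89.359 dB; L_B = 93.3 − 20·log₁₀(3.4) = 82.670 dB.
Combined: 10·log₁₀(10^(89.359/10)+10^(82.670/10)) = 90.20 dB SPL.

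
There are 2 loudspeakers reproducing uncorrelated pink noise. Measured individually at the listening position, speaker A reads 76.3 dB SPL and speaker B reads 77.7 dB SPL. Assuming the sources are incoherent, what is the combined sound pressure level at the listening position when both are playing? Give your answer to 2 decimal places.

Incoherent sources sum as intensities:
L_total = 10·log₁₀(10^(76.3/10) + 10^(77.7/10)) = 10·log₁₀(101500000) = 80.07 dB SPL.

80.07 dB SPL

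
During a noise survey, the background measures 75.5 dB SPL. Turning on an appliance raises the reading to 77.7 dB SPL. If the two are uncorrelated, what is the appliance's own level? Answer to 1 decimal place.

Background correction is a power subtraction:
L_src = 10·log₁₀(10^(77.7/10) − 10^(75.5/10)) = 10·log₁₀(23400000) = 73.7 dB SPL.

73.7 dB SPL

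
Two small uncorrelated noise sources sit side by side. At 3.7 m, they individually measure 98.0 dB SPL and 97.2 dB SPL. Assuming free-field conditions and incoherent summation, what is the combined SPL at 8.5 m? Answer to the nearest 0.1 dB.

Combined at 3.7 m: 10·log₁₀(10^(98.0/10)+10^(97.2/10)) = 100.63 dB SPL.
Then apply −20·log₁₀(8.5/3.7) = -7.22 dB → 93.4 dB SPL.

93.4 dB SPL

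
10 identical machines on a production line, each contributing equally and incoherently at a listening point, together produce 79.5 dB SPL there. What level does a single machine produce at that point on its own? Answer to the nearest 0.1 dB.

10 equal incoherent sources add 10·log₁₀(10) = 10.00 dB over one source.
L_one = 79.5 − 10.00 = 69.5 dB SPL.

69.5 dB SPL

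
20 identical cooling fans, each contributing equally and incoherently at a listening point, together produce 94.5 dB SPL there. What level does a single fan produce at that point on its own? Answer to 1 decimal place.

20 equal incoherent sources add 10·log₁₀(20) = 13.01 dB over one source.
L_one = 94.5 − 13.01 = 81.5 dB SPL.

81.5 dB SPL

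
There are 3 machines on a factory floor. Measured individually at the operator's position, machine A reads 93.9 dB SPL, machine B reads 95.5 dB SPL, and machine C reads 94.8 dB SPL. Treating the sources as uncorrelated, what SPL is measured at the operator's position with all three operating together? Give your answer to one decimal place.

99.6 dB SPL

Add the sources as powers (linear), then convert back to dB:
L_total = 10·log₁₀(10^(93.9/10) + 10^(95.5/10) + 10^(94.8/10)) = 10·log₁₀(9023000000) = 99.6 dB SPL.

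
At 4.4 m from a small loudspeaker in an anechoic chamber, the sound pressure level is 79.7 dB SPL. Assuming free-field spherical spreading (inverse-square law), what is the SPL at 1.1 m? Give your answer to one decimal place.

91.7 dB SPL

Inverse-square spreading gives ΔL = −20·log₁₀(d₂/d₁).
ΔL = −20·log₁₀(1.1/4.4) = 12.04 dB, so L₂ = 79.7 + (12.04) = 91.7 dB SPL.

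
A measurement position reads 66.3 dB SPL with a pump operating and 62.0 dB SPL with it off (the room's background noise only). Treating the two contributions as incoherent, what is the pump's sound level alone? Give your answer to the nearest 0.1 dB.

Subtract intensities: L_src = 10·log₁₀(10^(L_total/10) − 10^(L_bg/10)).
L_src = 10·log₁₀(10^(66.3/10) − 10^(62.0/10)) = 10·log₁₀(2681000) = 64.3 dB SPL.

64.3 dB SPL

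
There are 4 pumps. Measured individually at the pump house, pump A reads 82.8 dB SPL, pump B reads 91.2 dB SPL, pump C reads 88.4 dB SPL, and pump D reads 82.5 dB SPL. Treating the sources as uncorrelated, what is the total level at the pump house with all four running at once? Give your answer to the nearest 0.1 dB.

Add the sources as powers (linear), then convert back to dB:
L_total = 10·log₁₀(10^(82.8/10) + 10^(91.2/10) + 10^(88.4/10) + 10^(82.5/10)) = 10·log₁₀(2378000000) = 93.8 dB SPL.

93.8 dB SPL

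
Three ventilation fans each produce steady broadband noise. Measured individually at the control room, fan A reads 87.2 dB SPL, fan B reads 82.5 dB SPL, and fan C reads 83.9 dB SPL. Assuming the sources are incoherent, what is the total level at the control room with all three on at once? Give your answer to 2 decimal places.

89.77 dB SPL

Uncorrelated sources add in intensity (power), not in dB.
L_total = 10·log₁₀(10^(87.2/10) + 10^(82.5/10) + 10^(83.9/10)) = 10·log₁₀(948100000) = 89.77 dB SPL.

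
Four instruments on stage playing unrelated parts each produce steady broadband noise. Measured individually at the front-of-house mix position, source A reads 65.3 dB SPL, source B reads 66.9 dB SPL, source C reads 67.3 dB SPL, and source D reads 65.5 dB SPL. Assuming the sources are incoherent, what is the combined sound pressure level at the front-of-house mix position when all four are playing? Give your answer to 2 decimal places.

72.36 dB SPL

Incoherent sources sum as intensities:
L_total = 10·log₁₀(10^(65.3/10) + 10^(66.9/10) + 10^(67.3/10) + 10^(65.5/10)) = 10·log₁₀(17200000) = 72.36 dB SPL.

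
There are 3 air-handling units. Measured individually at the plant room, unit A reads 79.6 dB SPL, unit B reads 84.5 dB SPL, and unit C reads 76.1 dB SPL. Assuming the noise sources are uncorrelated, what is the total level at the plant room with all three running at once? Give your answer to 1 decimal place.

86.2 dB SPL

Add the sources as powers (linear), then convert back to dB:
L_total = 10·log₁₀(10^(79.6/10) + 10^(84.5/10) + 10^(76.1/10)) = 10·log₁₀(413800000) = 86.2 dB SPL.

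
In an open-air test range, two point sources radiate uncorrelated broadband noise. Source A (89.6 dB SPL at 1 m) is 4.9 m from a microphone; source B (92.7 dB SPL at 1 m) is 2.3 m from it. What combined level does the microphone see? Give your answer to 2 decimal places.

85.91 dB SPL

At the listener: L_A = 89.6 − 20·log₁₀(4.9) = 75.796 dB; L_B = 92.7 − 20·log₁₀(2.3) = 85.465 dB.
Combined: 10·log₁₀(10^(75.796/10)+10^(85.465/10)) = 85.91 dB SPL.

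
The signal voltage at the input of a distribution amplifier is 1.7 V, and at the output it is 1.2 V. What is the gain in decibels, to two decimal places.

-3.03 dB

For a voltage ratio, dB = 20·log₁₀(V₂/V₁).
20·log₁₀(1.2/1.7) = 20·log₁₀(0.7059) = -3.03 dB.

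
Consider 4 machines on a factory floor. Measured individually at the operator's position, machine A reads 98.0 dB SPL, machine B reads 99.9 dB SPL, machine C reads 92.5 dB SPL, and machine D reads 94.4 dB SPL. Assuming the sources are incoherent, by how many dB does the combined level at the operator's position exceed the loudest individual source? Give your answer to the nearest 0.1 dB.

Uncorrelated sources add in intensity (power), not in dB.
L_total = 10·log₁₀(10^(98.0/10) + 10^(99.9/10) + 10^(92.5/10) + 10^(94.4/10)) = 103.14 dB SPL.
Excess over the loudest (99.9 dB): 103.14 − 99.9 = 3.2 dB.

3.2 dB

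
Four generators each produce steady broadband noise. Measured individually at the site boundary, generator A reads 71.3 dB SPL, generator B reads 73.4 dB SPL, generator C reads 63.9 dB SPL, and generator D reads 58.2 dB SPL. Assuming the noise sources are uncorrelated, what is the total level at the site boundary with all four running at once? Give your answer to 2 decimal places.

Incoherent sources sum as intensities:
L_total = 10·log₁₀(10^(71.3/10) + 10^(73.4/10) + 10^(63.9/10) + 10^(58.2/10)) = 10·log₁₀(38480000) = 75.85 dB SPL.

75.85 dB SPL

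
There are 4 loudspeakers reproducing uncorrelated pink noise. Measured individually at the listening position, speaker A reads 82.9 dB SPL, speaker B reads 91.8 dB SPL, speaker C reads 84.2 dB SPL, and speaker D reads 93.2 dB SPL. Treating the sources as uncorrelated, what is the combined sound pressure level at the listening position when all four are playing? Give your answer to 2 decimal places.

96.09 dB SPL

Incoherent sources sum as intensities:
L_total = 10·log₁₀(10^(82.9/10) + 10^(91.8/10) + 10^(84.2/10) + 10^(93.2/10)) = 10·log₁₀(4061000000) = 96.09 dB SPL.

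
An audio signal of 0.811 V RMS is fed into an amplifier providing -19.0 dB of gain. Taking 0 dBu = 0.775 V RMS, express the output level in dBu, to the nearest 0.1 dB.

-18.6 dBu

Input level: 20·log₁₀(0.811/0.775) = 0.39 dBu.
Output: 0.39 − 19.0 = -18.6 dBu.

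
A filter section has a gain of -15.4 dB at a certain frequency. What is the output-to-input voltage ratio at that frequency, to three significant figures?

0.170

Voltage ratio = 10^(dB/20).
10^(-15.4/20) = 10^(-0.7700) = 0.170.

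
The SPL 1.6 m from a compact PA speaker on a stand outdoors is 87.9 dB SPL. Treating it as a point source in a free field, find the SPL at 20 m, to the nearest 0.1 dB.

For a point source in a free field, ΔL = −20·log₁₀(d₂/d₁).
ΔL = −20·log₁₀(20/1.6) = -21.94 dB, so L₂ = 87.9 + (-21.94) = 66.0 dB SPL.

66.0 dB SPL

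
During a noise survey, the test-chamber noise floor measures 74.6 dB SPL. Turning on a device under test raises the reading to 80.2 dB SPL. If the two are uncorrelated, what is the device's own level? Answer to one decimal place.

78.8 dB SPL

Subtract intensities: L_src = 10·log₁₀(10^(L_total/10) − 10^(L_bg/10)).
L_src = 10·log₁₀(10^(80.2/10) − 10^(74.6/10)) = 10·log₁₀(75870000) = 78.8 dB SPL.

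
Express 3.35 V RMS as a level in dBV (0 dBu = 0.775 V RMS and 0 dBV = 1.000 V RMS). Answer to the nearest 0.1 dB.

dBV = 20·log₁₀(V / 1.000 V).
20·log₁₀(3.35/1.000) = +10.5 dBV.

+10.5 dBV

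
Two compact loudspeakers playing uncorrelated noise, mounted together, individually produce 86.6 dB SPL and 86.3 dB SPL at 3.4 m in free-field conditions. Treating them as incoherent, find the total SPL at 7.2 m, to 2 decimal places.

Combined at 3.4 m: 10·log₁₀(10^(86.6/10)+10^(86.3/10)) = 89.463 dB SPL.
Then apply −20·log₁₀(7.2/3.4) = -6.517 dB → 82.95 dB SPL.

82.95 dB SPL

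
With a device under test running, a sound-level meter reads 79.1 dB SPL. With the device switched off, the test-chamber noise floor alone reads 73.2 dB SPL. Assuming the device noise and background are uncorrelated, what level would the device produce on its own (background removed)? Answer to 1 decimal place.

77.8 dB SPL

Remove the background by subtracting linear intensities:
L_src = 10·log₁₀(10^(79.1/10) − 10^(73.2/10)) = 10·log₁₀(60390000) = 77.8 dB SPL.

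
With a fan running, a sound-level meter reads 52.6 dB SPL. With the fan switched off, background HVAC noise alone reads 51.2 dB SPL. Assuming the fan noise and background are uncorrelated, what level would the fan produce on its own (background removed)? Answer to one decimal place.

47.0 dB SPL

Remove the background by subtracting linear intensities:
L_src = 10·log₁₀(10^(52.6/10) − 10^(51.2/10)) = 10·log₁₀(50140) = 47.0 dB SPL.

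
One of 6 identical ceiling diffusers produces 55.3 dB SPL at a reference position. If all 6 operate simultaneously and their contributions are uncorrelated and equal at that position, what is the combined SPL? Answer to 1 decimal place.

63.1 dB SPL

6 equal incoherent sources raise the level by 10·log₁₀(6) = 7.78 dB.
L_total = 55.3 + 7.78 = 63.1 dB SPL.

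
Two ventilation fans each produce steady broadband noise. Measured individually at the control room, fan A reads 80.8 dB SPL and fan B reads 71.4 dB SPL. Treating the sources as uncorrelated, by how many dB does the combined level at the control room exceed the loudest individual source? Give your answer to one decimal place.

0.5 dB

Add the sources as powers (linear), then convert back to dB:
L_total = 10·log₁₀(10^(80.8/10) + 10^(71.4/10)) = 81.27 dB SPL.
Excess over the loudest (80.8 dB): 81.27 − 80.8 = 0.5 dB.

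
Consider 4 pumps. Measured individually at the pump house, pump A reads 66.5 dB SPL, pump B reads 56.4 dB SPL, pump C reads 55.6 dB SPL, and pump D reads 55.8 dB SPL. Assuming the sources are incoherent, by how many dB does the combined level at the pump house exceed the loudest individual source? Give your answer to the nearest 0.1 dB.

1.0 dB

Uncorrelated sources add in intensity (power), not in dB.
L_total = 10·log₁₀(10^(66.5/10) + 10^(56.4/10) + 10^(55.6/10) + 10^(55.8/10)) = 67.52 dB SPL.
Excess over the loudest (66.5 dB): 67.52 − 66.5 = 1.0 dB.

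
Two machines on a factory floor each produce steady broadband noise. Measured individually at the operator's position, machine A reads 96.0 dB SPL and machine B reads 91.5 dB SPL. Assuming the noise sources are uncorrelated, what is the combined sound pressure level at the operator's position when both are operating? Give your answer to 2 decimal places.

97.32 dB SPL

Uncorrelated sources add in intensity (power), not in dB.
L_total = 10·log₁₀(10^(96.0/10) + 10^(91.5/10)) = 10·log₁₀(5394000000) = 97.32 dB SPL.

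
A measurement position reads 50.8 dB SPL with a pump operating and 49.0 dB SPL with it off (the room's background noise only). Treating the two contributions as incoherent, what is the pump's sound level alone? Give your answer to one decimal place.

46.1 dB SPL

Background correction is a power subtraction:
L_src = 10·log₁₀(10^(50.8/10) − 10^(49.0/10)) = 10·log₁₀(40790) = 46.1 dB SPL.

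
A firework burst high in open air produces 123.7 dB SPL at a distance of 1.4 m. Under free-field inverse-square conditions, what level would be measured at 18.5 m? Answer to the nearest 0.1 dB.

101.3 dB SPL

Free-field point source: level drops by 20·log₁₀ of the distance ratio.
ΔL = −20·log₁₀(18.5/1.4) = -22.42 dB, so L₂ = 123.7 + (-22.42) = 101.3 dB SPL.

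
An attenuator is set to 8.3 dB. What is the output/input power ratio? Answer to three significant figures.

0.148

Power ratio = 10^(dB/10).
10^(-8.3/10) = 10^(-0.8300) = 0.148.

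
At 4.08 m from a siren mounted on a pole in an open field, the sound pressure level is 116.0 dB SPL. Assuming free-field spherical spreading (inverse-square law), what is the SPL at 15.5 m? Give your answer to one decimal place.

104.4 dB SPL

Free-field point source: level drops by 20·log₁₀ of the distance ratio.
ΔL = −20·log₁₀(15.5/4.08) = -11.59 dB, so L₂ = 116.0 + (-11.59) = 104.4 dB SPL.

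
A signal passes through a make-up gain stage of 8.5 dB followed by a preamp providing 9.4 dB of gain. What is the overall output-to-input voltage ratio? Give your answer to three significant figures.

7.85

Net gain = 8.5 + 9.4 = 17.9 dB.
Voltage ratio = 10^(17.9/20) = 7.85.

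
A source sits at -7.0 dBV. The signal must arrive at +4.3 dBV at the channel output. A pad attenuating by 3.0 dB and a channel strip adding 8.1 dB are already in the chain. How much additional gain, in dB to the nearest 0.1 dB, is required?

The required make-up gain is the shortfall in the dB sum.
G = +4.3 − (-7.0) + 3.0 − 8.1 = 6.2 dB.

6.2 dB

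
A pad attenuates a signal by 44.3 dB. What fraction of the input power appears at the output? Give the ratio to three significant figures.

Power ratio = 10^(dB/10).
10^(-44.3/10) = 10^(-4.430) = 0.0000372.

0.0000372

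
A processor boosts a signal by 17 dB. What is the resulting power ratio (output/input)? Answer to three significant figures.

50.1

Power ratio = 10^(dB/10).
10^(17/10) = 10^(1.700) = 50.1.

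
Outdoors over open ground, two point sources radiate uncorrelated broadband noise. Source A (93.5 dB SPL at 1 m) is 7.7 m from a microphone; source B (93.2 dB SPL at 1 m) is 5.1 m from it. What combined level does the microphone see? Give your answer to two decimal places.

80.72 dB SPL

At the listener: L_A = 93.5 − 20·log₁₀(7.7) = 75.770 dB; L_B = 93.2 − 20·log₁₀(5.1) = 79.049 dB.
Combined: 10·log₁₀(10^(75.770/10)+10^(79.049/10)) = 80.72 dB SPL.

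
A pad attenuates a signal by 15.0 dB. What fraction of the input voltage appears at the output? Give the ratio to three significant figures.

Voltage ratio = 10^(dB/20).
10^(-15.0/20) = 10^(-0.7500) = 0.178.

0.178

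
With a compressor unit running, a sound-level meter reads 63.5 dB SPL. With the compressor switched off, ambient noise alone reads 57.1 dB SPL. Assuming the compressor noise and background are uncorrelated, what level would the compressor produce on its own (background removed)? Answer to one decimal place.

62.4 dB SPL

Remove the background by subtracting linear intensities:
L_src = 10·log₁₀(10^(63.5/10) − 10^(57.1/10)) = 10·log₁₀(1726000) = 62.4 dB SPL.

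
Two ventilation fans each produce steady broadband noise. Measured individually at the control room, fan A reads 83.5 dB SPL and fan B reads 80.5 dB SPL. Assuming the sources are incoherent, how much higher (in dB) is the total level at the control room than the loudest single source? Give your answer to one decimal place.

Add the sources as powers (linear), then convert back to dB:
L_total = 10·log₁₀(10^(83.5/10) + 10^(80.5/10)) = 85.26 dB SPL.
Excess over the loudest (83.5 dB): 85.26 − 83.5 = 1.8 dB.

1.8 dB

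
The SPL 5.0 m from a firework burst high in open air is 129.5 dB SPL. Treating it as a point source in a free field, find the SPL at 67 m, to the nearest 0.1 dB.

107.0 dB SPL

Free-field point source: level drops by 20·log₁₀ of the distance ratio.
ΔL = −20·log₁₀(67/5.0) = -22.54 dB, so L₂ = 129.5 + (-22.54) = 107.0 dB SPL.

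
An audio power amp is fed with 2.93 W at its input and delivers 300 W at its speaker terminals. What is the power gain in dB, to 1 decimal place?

20.1 dB

For a power ratio, dB = 10·log₁₀(P₂/P₁).
10·log₁₀(300/2.93) = 10·log₁₀(102.4) = 20.1 dB.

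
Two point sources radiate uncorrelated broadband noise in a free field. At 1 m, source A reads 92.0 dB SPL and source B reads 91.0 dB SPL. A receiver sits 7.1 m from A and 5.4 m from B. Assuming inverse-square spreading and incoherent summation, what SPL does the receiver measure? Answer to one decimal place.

78.7 dB SPL

At the listener: L_A = 92.0 − 20·log₁₀(7.1) = 74.97 dB; L_B = 91.0 − 20·log₁₀(5.4) = 76.35 dB.
Combined: 10·log₁₀(10^(74.97/10)+10^(76.35/10)) = 78.7 dB SPL.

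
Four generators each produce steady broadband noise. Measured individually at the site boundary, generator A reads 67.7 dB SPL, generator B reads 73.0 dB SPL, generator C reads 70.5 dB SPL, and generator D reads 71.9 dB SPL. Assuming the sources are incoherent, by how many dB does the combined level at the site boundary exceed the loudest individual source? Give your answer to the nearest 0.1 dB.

Uncorrelated sources add in intensity (power), not in dB.
L_total = 10·log₁₀(10^(67.7/10) + 10^(73.0/10) + 10^(70.5/10) + 10^(71.9/10)) = 77.21 dB SPL.
Excess over the loudest (73.0 dB): 77.21 − 73.0 = 4.2 dB.

4.2 dB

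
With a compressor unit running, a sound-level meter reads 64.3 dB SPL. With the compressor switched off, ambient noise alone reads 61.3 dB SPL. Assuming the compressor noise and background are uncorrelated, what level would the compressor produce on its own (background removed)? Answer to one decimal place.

61.3 dB SPL

Remove the background by subtracting linear intensities:
L_src = 10·log₁₀(10^(64.3/10) − 10^(61.3/10)) = 10·log₁₀(1343000) = 61.3 dB SPL.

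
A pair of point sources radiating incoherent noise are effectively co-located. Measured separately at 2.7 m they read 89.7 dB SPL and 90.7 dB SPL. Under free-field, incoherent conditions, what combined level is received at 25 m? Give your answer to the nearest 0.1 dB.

Combined at 2.7 m: 10·log₁₀(10^(89.7/10)+10^(90.7/10)) = 93.24 dB SPL.
Then apply −20·log₁₀(25/2.7) = -19.33 dB → 73.9 dB SPL.

73.9 dB SPL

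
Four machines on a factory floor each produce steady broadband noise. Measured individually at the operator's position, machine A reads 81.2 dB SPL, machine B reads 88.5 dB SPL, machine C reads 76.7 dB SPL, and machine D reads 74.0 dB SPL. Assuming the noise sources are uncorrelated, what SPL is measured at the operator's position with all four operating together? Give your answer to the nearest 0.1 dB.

89.6 dB SPL

Incoherent sources sum as intensities:
L_total = 10·log₁₀(10^(81.2/10) + 10^(88.5/10) + 10^(76.7/10) + 10^(74.0/10)) = 10·log₁₀(911700000) = 89.6 dB SPL.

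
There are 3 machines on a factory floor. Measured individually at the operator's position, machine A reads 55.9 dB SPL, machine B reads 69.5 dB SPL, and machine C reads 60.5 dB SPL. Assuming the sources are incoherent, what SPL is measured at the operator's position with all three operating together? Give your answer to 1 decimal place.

Add the sources as powers (linear), then convert back to dB:
L_total = 10·log₁₀(10^(55.9/10) + 10^(69.5/10) + 10^(60.5/10)) = 10·log₁₀(10420000) = 70.2 dB SPL.

70.2 dB SPL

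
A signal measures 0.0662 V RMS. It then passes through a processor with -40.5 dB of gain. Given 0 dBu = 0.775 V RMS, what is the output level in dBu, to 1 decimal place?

-61.9 dBu

Input level: 20·log₁₀(0.0662/0.775) = -21.37 dBu.
Output: -21.37 − 40.5 = -61.9 dBu.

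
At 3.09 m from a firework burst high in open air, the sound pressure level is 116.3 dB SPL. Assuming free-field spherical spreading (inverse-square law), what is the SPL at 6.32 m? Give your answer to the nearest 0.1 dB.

110.1 dB SPL

Free-field point source: level drops by 20·log₁₀ of the distance ratio.
ΔL = −20·log₁₀(6.32/3.09) = -6.22 dB, so L₂ = 116.3 + (-6.22) = 110.1 dB SPL.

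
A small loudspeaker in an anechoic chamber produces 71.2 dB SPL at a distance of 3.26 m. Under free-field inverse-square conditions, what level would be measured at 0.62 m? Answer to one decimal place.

For a point source in a free field, ΔL = −20·log₁₀(d₂/d₁).
ΔL = −20·log₁₀(0.62/3.26) = 14.42 dB, so L₂ = 71.2 + (14.42) = 85.6 dB SPL.

85.6 dB SPL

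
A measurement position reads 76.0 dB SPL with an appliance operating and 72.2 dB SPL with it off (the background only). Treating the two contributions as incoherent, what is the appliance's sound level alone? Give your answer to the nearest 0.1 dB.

Subtract intensities: L_src = 10·log₁₀(10^(L_total/10) − 10^(L_bg/10)).
L_src = 10·log₁₀(10^(76.0/10) − 10^(72.2/10)) = 10·log₁₀(23210000) = 73.7 dB SPL.

73.7 dB SPL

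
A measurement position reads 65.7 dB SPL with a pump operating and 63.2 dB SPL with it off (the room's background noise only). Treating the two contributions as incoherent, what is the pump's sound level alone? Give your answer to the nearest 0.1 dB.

62.1 dB SPL

Remove the background by subtracting linear intensities:
L_src = 10·log₁₀(10^(65.7/10) − 10^(63.2/10)) = 10·log₁₀(1626000) = 62.1 dB SPL.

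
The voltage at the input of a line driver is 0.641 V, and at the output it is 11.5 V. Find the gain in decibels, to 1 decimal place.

25.1 dB

Voltage ratio → dB uses the 20·log₁₀ form:
20·log₁₀(11.5/0.641) = 20·log₁₀(17.94) = 25.1 dB.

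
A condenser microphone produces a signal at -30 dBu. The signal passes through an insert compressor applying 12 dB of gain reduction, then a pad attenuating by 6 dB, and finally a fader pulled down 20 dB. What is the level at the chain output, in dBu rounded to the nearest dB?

-68 dBu

Gain stages sum in dB:
-30 − 12 − 6 − 20 = -68 dBu.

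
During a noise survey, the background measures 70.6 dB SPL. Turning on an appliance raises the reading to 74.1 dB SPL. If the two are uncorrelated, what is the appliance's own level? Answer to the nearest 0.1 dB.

Remove the background by subtracting linear intensities:
L_src = 10·log₁₀(10^(74.1/10) − 10^(70.6/10)) = 10·log₁₀(14220000) = 71.5 dB SPL.

71.5 dB SPL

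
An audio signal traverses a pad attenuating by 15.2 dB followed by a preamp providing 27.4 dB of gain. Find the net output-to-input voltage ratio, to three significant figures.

4.07

Net gain = (−15.2) + 27.4 = 12.2 dB.
Voltage ratio = 10^(12.2/20) = 4.07.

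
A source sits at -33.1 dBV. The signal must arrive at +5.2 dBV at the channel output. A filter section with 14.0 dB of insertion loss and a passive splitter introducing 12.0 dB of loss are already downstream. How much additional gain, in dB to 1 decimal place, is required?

64.3 dB

The required make-up gain is the shortfall in the dB sum.
G = +5.2 − (-33.1) + 14.0 + 12.0 = 64.3 dB.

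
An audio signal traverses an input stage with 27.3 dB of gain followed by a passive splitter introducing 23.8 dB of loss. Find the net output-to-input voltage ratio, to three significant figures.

Net gain = 27.3 + (−23.8) = 3.5 dB.
Voltage ratio = 10^(3.5/20) = 1.50.

1.50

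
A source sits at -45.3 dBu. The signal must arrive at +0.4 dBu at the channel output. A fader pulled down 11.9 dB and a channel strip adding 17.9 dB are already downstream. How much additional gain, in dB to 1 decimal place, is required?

39.7 dB

The required make-up gain is the shortfall in the dB sum.
G = +0.4 − (-45.3) + 11.9 − 17.9 = 39.7 dB.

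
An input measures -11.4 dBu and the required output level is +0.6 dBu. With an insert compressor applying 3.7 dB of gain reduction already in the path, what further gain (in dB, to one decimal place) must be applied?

15.7 dB

The required make-up gain is the shortfall in the dB sum.
G = +0.6 − (-11.4) + 3.7 = 15.7 dB.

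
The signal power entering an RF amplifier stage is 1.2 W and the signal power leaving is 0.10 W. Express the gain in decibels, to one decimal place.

Power ratio → dB uses the 10·log₁₀ form:
10·log₁₀(0.10/1.2) = 10·log₁₀(0.08333) = -10.8 dB.

-10.8 dB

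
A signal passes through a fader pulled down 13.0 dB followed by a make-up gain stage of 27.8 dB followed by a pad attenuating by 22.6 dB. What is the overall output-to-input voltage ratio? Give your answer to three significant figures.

0.407

Net gain = (−13.0) + 27.8 + (−22.6) = -7.8 dB.
Voltage ratio = 10^(-7.8/20) = 0.407.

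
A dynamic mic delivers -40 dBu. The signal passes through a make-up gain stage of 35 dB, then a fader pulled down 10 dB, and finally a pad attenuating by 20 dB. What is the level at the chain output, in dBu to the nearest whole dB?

-35 dBu

Cascaded gains and losses add directly in dB.
-40 + 35 − 10 − 20 = -35 dBu.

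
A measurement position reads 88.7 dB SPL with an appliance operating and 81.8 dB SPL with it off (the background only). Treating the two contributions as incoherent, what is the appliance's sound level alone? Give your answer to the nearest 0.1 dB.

Background correction is a power subtraction:
L_src = 10·log₁₀(10^(88.7/10) − 10^(81.8/10)) = 10·log₁₀(590000000) = 87.7 dB SPL.

87.7 dB SPL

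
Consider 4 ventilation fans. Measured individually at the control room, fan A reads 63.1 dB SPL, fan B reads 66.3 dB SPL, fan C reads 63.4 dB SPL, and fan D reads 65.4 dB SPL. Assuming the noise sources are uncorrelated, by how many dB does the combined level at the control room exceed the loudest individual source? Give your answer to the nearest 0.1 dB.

4.5 dB

Add the sources as powers (linear), then convert back to dB:
L_total = 10·log₁₀(10^(63.1/10) + 10^(66.3/10) + 10^(63.4/10) + 10^(65.4/10)) = 70.78 dB SPL.
Excess over the loudest (66.3 dB): 70.78 − 66.3 = 4.5 dB.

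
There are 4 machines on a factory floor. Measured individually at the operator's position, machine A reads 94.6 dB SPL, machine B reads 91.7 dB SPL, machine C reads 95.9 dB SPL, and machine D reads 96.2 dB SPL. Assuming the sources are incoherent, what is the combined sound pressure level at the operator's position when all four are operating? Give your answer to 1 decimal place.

Uncorrelated sources add in intensity (power), not in dB.
L_total = 10·log₁₀(10^(94.6/10) + 10^(91.7/10) + 10^(95.9/10) + 10^(96.2/10)) = 10·log₁₀(12422000000) = 100.9 dB SPL.

100.9 dB SPL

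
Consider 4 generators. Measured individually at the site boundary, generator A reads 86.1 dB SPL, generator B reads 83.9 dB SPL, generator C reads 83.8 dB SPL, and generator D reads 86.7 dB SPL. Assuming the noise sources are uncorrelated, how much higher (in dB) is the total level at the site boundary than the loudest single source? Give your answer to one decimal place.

4.6 dB

Uncorrelated sources add in intensity (power), not in dB.
L_total = 10·log₁₀(10^(86.1/10) + 10^(83.9/10) + 10^(83.8/10) + 10^(86.7/10)) = 91.34 dB SPL.
Excess over the loudest (86.7 dB): 91.34 − 86.7 = 4.6 dB.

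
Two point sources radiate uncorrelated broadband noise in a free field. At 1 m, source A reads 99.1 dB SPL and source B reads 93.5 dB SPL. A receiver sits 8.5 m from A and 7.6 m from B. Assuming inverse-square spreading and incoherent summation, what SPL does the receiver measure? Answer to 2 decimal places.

81.80 dB SPL

At the listener: L_A = 99.1 − 20·log₁₀(8.5) = 80.512 dB; L_B = 93.5 − 20·log₁₀(7.6) = 75.884 dB.
Combined: 10·log₁₀(10^(80.512/10)+10^(75.884/10)) = 81.80 dB SPL.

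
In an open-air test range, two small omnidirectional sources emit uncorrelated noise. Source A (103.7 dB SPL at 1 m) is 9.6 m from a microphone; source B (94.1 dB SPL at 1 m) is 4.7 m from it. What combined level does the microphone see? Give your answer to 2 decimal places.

At the listener: L_A = 103.7 − 20·log₁₀(9.6) = 84.055 dB; L_B = 94.1 − 20·log₁₀(4.7) = 80.658 dB.
Combined: 10·log₁₀(10^(84.055/10)+10^(80.658/10)) = 85.69 dB SPL.

85.69 dB SPL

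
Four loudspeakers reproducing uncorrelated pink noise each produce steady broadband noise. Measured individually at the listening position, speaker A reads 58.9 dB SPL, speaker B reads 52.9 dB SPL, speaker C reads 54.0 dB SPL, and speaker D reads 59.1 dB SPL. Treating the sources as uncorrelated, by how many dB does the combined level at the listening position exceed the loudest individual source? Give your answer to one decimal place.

4.0 dB

Uncorrelated sources add in intensity (power), not in dB.
L_total = 10·log₁₀(10^(58.9/10) + 10^(52.9/10) + 10^(54.0/10) + 10^(59.1/10)) = 63.09 dB SPL.
Excess over the loudest (59.1 dB): 63.09 − 59.1 = 4.0 dB.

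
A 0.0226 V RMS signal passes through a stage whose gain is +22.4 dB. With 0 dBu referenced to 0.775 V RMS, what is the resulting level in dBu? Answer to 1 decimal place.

-8.3 dBu

Input level: 20·log₁₀(0.0226/0.775) = -30.70 dBu.
Output: -30.70 + 22.4 = -8.3 dBu.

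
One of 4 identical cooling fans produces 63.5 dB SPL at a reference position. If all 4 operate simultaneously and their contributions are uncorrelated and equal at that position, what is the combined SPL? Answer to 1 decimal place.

69.5 dB SPL

4 equal incoherent sources raise the level by 10·log₁₀(4) = 6.02 dB.
L_total = 63.5 + 6.02 = 69.5 dB SPL.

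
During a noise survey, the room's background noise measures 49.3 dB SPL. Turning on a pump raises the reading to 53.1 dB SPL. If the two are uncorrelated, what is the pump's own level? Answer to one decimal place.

Subtract intensities: L_src = 10·log₁₀(10^(L_total/10) − 10^(L_bg/10)).
L_src = 10·log₁₀(10^(53.1/10) − 10^(49.3/10)) = 10·log₁₀(119100) = 50.8 dB SPL.

50.8 dB SPL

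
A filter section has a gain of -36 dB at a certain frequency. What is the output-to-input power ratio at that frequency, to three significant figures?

Power ratio = 10^(dB/10).
10^(-36/10) = 10^(-3.600) = 0.000251.

0.000251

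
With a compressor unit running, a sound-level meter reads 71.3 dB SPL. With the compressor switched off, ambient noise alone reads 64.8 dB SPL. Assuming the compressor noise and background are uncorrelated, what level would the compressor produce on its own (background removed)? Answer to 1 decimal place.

70.2 dB SPL

Remove the background by subtracting linear intensities:
L_src = 10·log₁₀(10^(71.3/10) − 10^(64.8/10)) = 10·log₁₀(10470000) = 70.2 dB SPL.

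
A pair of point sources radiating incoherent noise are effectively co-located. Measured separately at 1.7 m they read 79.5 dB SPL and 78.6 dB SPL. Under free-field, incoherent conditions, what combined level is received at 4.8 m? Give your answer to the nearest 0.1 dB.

Combined at 1.7 m: 10·log₁₀(10^(79.5/10)+10^(78.6/10)) = 82.08 dB SPL.
Then apply −20·log₁₀(4.8/1.7) = -9.02 dB → 73.1 dB SPL.

73.1 dB SPL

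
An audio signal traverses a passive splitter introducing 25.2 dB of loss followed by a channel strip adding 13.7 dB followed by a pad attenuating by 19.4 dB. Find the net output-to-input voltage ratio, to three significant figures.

Net gain = (−25.2) + 13.7 + (−19.4) = -30.9 dB.
Voltage ratio = 10^(-30.9/20) = 0.0285.

0.0285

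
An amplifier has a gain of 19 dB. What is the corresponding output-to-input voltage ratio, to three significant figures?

8.91

Voltage ratio = 10^(dB/20).
10^(19/20) = 10^(0.9500) = 8.91.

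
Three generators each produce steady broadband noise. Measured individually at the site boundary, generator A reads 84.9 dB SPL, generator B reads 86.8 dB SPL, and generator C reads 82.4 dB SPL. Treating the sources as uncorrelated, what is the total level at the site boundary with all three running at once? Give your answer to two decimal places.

89.83 dB SPL

Incoherent sources sum as intensities:
L_total = 10·log₁₀(10^(84.9/10) + 10^(86.8/10) + 10^(82.4/10)) = 10·log₁₀(961400000) = 89.83 dB SPL.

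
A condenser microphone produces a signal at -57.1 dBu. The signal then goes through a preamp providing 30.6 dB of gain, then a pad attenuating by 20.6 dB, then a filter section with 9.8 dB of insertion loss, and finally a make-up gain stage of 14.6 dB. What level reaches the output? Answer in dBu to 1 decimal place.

Cascaded gains and losses add directly in dB.
-57.1 + 30.6 − 20.6 − 9.8 + 14.6 = -42.3 dBu.

-42.3 dBu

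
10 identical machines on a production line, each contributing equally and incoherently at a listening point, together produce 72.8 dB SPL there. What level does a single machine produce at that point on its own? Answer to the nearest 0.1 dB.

10 equal incoherent sources add 10·log₁₀(10) = 10.00 dB over one source.
L_one = 72.8 − 10.00 = 62.8 dB SPL.

62.8 dB SPL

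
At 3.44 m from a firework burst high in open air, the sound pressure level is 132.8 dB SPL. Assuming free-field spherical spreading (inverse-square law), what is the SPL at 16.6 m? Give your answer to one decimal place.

119.1 dB SPL

Free-field point source: level drops by 20·log₁₀ of the distance ratio.
ΔL = −20·log₁₀(16.6/3.44) = -13.67 dB, so L₂ = 132.8 + (-13.67) = 119.1 dB SPL.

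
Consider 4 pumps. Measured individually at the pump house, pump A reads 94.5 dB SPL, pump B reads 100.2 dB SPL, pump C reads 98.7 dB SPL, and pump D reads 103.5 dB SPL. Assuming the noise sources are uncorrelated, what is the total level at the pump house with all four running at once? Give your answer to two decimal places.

Add the sources as powers (linear), then convert back to dB:
L_total = 10·log₁₀(10^(94.5/10) + 10^(100.2/10) + 10^(98.7/10) + 10^(103.5/10)) = 10·log₁₀(43090000000) = 106.34 dB SPL.

106.34 dB SPL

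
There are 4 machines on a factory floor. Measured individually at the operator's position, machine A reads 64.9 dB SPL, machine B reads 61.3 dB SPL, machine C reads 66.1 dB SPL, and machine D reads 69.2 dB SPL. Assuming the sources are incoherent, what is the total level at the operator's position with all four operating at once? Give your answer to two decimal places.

72.26 dB SPL

Incoherent sources sum as intensities:
L_total = 10·log₁₀(10^(64.9/10) + 10^(61.3/10) + 10^(66.1/10) + 10^(69.2/10)) = 10·log₁₀(16830000) = 72.26 dB SPL.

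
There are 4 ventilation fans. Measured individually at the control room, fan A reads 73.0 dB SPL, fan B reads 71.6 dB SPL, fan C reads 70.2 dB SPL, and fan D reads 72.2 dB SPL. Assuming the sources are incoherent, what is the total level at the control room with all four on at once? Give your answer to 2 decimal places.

Incoherent sources sum as intensities:
L_total = 10·log₁₀(10^(73.0/10) + 10^(71.6/10) + 10^(70.2/10) + 10^(72.2/10)) = 10·log₁₀(61470000) = 77.89 dB SPL.

77.89 dB SPL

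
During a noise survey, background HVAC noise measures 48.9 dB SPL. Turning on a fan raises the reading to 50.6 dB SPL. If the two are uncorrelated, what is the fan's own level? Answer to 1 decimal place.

45.7 dB SPL

Subtract intensities: L_src = 10·log₁₀(10^(L_total/10) − 10^(L_bg/10)).
L_src = 10·log₁₀(10^(50.6/10) − 10^(48.9/10)) = 10·log₁₀(37190) = 45.7 dB SPL.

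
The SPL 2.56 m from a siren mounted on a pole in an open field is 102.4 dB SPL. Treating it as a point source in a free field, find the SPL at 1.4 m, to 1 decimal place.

107.6 dB SPL

Free-field point source: level drops by 20·log₁₀ of the distance ratio.
ΔL = −20·log₁₀(1.4/2.56) = 5.24 dB, so L₂ = 102.4 + (5.24) = 107.6 dB SPL.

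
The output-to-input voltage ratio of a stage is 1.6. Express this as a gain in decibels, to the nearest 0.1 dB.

4.1 dB

For a voltage ratio, dB = 20·log₁₀(V₂/V₁).
20·log₁₀(1.6) = 4.1 dB.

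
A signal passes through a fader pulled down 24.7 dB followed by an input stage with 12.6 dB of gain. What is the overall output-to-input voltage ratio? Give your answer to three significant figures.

Net gain = (−24.7) + 12.6 = -12.1 dB.
Voltage ratio = 10^(-12.1/20) = 0.248.

0.248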